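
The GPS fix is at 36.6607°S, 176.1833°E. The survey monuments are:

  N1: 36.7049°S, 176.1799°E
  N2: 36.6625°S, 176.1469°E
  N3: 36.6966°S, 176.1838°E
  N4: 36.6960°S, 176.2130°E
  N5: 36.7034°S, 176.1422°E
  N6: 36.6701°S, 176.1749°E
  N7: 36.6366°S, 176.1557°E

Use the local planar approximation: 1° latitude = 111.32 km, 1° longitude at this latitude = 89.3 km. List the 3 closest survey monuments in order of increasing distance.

N6, N2, N7

Distances from 36.6607°S, 176.1833°E:
N1: 4.9297 km
N2: 3.2567 km
N3: 3.9966 km
N4: 4.7409 km
N5: 6.0054 km
N6: 1.2875 km
N7: 3.6431 km
Sorted: N6 (1.2875 km) < N2 (3.2567 km) < N7 (3.6431 km) < N3 (3.9966 km) < N4 (4.7409 km) < …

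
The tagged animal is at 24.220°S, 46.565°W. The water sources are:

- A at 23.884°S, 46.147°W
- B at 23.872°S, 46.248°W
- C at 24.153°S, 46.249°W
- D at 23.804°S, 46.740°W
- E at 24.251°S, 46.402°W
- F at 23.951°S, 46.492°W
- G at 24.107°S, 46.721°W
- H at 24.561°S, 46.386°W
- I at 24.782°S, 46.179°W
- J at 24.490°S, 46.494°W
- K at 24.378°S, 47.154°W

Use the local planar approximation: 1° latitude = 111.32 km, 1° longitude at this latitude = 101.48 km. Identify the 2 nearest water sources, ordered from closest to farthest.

E, G

Distances from 24.220°S, 46.565°W:
A: 56.554 km
B: 50.355 km
C: 32.924 km
D: 49.598 km
E: 16.897 km
F: 30.848 km
G: 20.220 km
H: 42.082 km
I: 73.813 km
J: 30.908 km
K: 62.306 km
Sorted: E (16.897 km) < G (20.220 km) < F (30.848 km) < J (30.908 km) < …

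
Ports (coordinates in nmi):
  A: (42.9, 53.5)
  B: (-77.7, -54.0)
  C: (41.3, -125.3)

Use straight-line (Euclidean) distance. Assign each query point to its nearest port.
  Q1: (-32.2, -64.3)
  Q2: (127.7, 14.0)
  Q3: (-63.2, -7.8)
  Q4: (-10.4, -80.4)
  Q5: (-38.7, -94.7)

Q1→B; Q2→A; Q3→B; Q4→C; Q5→B

Q1 at (-32.2, -64.3):
  A: √((75.1)² + (117.8)²) = √(5640.010 + 13876.840) = 139.7 nmi
  B: √((-45.5)² + (10.3)²) = √(2070.250 + 106.090) = 46.7 nmi
  C: √((73.5)² + (-61.0)²) = √(5402.250 + 3721.000) = 95.5 nmi
  → nearest: B (46.7 nmi)
Q2 at (127.7, 14.0):
  A: √((-84.8)² + (39.5)²) = √(7191.040 + 1560.250) = 93.5 nmi
  B: √((-205.4)² + (-68.0)²) = √(42189.160 + 4624.000) = 216.4 nmi
  C: √((-86.4)² + (-139.3)²) = √(7464.960 + 19404.490) = 163.9 nmi
  → nearest: A (93.5 nmi)
Q3 at (-63.2, -7.8):
  A: √((106.1)² + (61.3)²) = √(11257.210 + 3757.690) = 122.5 nmi
  B: √((-14.5)² + (-46.2)²) = √(210.250 + 2134.440) = 48.4 nmi
  C: √((104.5)² + (-117.5)²) = √(10920.250 + 13806.250) = 157.2 nmi
  → nearest: B (48.4 nmi)
Q4 at (-10.4, -80.4):
  A: √((53.3)² + (133.9)²) = √(2840.890 + 17929.210) = 144.1 nmi
  B: √((-67.3)² + (26.4)²) = √(4529.290 + 696.960) = 72.3 nmi
  C: √((51.7)² + (-44.9)²) = √(2672.890 + 2016.010) = 68.5 nmi
  → nearest: C (68.5 nmi)
Q5 at (-38.7, -94.7):
  A: √((81.6)² + (148.2)²) = √(6658.560 + 21963.240) = 169.2 nmi
  B: √((-39.0)² + (40.7)²) = √(1521.000 + 1656.490) = 56.4 nmi
  C: √((80.0)² + (-30.6)²) = √(6400.000 + 936.360) = 85.7 nmi
  → nearest: B (56.4 nmi)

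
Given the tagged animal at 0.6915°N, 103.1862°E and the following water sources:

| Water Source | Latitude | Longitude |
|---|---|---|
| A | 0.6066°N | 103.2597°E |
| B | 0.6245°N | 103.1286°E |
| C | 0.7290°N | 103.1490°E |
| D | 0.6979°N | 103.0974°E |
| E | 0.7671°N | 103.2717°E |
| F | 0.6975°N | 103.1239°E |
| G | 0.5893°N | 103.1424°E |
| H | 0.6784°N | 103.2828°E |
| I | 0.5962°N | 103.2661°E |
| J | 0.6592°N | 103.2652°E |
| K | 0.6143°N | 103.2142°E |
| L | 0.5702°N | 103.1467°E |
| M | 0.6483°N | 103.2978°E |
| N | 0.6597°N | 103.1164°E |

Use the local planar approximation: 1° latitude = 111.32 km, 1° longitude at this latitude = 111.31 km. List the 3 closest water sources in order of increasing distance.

Distances from 0.6915°N, 103.1862°E:
A: √((-0.0849·111.32)² + (0.0735·111.31)²) = √(89.322686 + 66.933424) = 12.5002 km
B: √((-0.0670·111.32)² + (-0.0576·111.31)²) = √(55.628327 + 41.106768) = 9.8354 km
C: √((0.0375·111.32)² + (-0.0372·111.31)²) = √(17.426450 + 17.145661) = 5.8798 km
D: √((0.0064·111.32)² + (-0.0888·111.31)²) = √(0.507582 + 97.699940) = 9.9100 km
E: √((0.0756·111.32)² + (0.0855·111.31)²) = √(70.825555 + 90.573384) = 12.7043 km
F: √((0.0060·111.32)² + (-0.0623·111.31)²) = √(0.446117 + 48.088857) = 6.9667 km
G: √((-0.1022·111.32)² + (-0.0438·111.31)²) = √(129.433945 + 23.769311) = 12.3775 km
H: √((-0.0131·111.32)² + (0.0966·111.31)²) = √(2.126616 + 115.617245) = 10.8510 km
I: √((-0.0953·111.32)² + (0.0799·111.31)²) = √(112.546553 + 79.097348) = 13.8436 km
J: √((-0.0323·111.32)² + (0.0790·111.31)²) = √(12.928598 + 77.325466) = 9.5002 km
K: √((-0.0772·111.32)² + (0.0280·111.31)²) = √(73.855186 + 9.713694) = 9.1416 km
L: √((-0.1213·111.32)² + (-0.0395·111.31)²) = √(182.334142 + 19.331367) = 14.2009 km
M: √((-0.0432·111.32)² + (0.1116·111.31)²) = √(23.126712 + 154.310953) = 13.3206 km
N: √((-0.0318·111.32)² + (-0.0698·111.31)²) = √(12.531430 + 60.364167) = 8.5379 km
Sorted: C (5.8798 km) < F (6.9667 km) < N (8.5379 km) < K (9.1416 km) < J (9.5002 km) < …

C, F, N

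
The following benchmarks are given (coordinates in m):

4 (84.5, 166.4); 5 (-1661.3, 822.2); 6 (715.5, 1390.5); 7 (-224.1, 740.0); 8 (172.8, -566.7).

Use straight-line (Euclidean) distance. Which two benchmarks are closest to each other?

Pairwise distances:
4–5: √((-1745.8)² + (655.8)²) = √(3047817.640 + 430073.640) = 1864.9 m
4–6: √((631.0)² + (1224.1)²) = √(398161.000 + 1498420.810) = 1377.2 m
4–7: √((-308.6)² + (573.6)²) = √(95233.960 + 329016.960) = 651.3 m
4–8: √((88.3)² + (-733.1)²) = √(7796.890 + 537435.610) = 738.4 m
5–6: √((2376.8)² + (568.3)²) = √(5649178.240 + 322964.890) = 2443.8 m
5–7: √((1437.2)² + (-82.2)²) = √(2065543.840 + 6756.840) = 1439.5 m
5–8: √((1834.1)² + (-1388.9)²) = √(3363922.810 + 1929043.210) = 2300.6 m
6–7: √((-939.6)² + (-650.5)²) = √(882848.160 + 423150.250) = 1142.8 m
6–8: √((-542.7)² + (-1957.2)²) = √(294523.290 + 3830631.840) = 2031.0 m
7–8: √((396.9)² + (-1306.7)²) = √(157529.610 + 1707464.890) = 1365.6 m
Closest pair: 4–7 at 651.3 m.

4 and 7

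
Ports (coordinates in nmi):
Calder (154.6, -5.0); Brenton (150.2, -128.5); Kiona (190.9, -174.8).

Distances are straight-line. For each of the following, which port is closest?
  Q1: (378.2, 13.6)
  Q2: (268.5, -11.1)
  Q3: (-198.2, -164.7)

Q1 at (378.2, 13.6):
  Calder: √((-223.6)² + (-18.6)²) = √(49996.960 + 345.960) = 224.4 nmi
  Brenton: √((-228.0)² + (-142.1)²) = √(51984.000 + 20192.410) = 268.7 nmi
  Kiona: √((-187.3)² + (-188.4)²) = √(35081.290 + 35494.560) = 265.7 nmi
  → nearest: Calder (224.4 nmi)
Q2 at (268.5, -11.1):
  Calder: √((-113.9)² + (6.1)²) = √(12973.210 + 37.210) = 114.1 nmi
  Brenton: √((-118.3)² + (-117.4)²) = √(13994.890 + 13782.760) = 166.7 nmi
  Kiona: √((-77.6)² + (-163.7)²) = √(6021.760 + 26797.690) = 181.2 nmi
  → nearest: Calder (114.1 nmi)
Q3 at (-198.2, -164.7):
  Calder: √((352.8)² + (159.7)²) = √(124467.840 + 25504.090) = 387.3 nmi
  Brenton: √((348.4)² + (36.2)²) = √(121382.560 + 1310.440) = 350.3 nmi
  Kiona: √((389.1)² + (-10.1)²) = √(151398.810 + 102.010) = 389.2 nmi
  → nearest: Brenton (350.3 nmi)

Q1→Calder; Q2→Calder; Q3→Brenton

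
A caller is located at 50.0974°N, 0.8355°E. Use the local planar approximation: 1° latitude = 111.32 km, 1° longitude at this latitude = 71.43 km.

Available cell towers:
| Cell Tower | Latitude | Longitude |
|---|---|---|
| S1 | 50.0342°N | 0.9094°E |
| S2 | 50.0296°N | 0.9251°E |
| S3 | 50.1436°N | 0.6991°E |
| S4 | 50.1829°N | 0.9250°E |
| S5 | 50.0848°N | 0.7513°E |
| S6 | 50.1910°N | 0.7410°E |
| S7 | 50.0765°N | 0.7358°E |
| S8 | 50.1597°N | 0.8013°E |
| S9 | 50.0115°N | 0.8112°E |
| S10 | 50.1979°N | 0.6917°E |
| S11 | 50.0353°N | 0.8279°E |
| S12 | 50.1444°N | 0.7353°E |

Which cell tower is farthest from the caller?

S10

Distances from 50.0974°N, 0.8355°E:
S1: 8.7955 km
S2: 9.8958 km
S3: 11.0171 km
S4: 11.4656 km
S5: 6.1758 km
S6: 12.4150 km
S7: 7.4920 km
S8: 7.3529 km
S9: 9.7186 km
S10: 15.1878 km
S11: 6.9343 km
S12: 8.8657 km
Maximum: S10 at 15.1878 km.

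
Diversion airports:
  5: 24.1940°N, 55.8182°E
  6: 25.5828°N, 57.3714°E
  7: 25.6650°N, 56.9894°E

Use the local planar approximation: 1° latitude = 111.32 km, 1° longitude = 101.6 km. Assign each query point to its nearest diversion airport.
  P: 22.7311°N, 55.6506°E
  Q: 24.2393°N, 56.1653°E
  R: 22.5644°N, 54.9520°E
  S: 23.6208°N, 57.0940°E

P at 22.7311°N, 55.6506°E:
  5: 163.7379 km
  6: 362.4113 km
  7: 353.7947 km
  → nearest: 5 (163.7379 km)
Q at 24.2393°N, 56.1653°E:
  5: 35.6241 km
  6: 193.3487 km
  7: 179.4408 km
  → nearest: 5 (35.6241 km)
R at 22.5644°N, 54.9520°E:
  5: 201.6273 km
  6: 416.3228 km
  7: 402.4718 km
  → nearest: 5 (201.6273 km)
S at 23.6208°N, 57.0940°E:
  5: 144.4757 km
  6: 220.2208 km
  7: 227.8084 km
  → nearest: 5 (144.4757 km)

P→5; Q→5; R→5; S→5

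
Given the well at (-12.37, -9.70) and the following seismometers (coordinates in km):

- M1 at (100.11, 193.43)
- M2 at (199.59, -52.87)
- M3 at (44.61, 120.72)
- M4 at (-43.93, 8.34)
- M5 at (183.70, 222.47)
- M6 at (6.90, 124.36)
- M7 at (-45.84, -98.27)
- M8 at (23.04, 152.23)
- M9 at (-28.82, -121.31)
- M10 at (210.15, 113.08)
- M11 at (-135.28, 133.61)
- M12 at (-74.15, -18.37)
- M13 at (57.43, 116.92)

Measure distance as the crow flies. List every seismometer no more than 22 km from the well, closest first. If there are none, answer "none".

Distances from (-12.37, -9.70):
M1: √((112.48)² + (203.13)²) = √(12651.7504 + 41261.7969) = 232.19 km
M2: √((211.96)² + (-43.17)²) = √(44927.0416 + 1863.6489) = 216.31 km
M3: √((56.98)² + (130.42)²) = √(3246.7204 + 17009.3764) = 142.32 km
M4: √((-31.56)² + (18.04)²) = √(996.0336 + 325.4416) = 36.35 km
M5: √((196.07)² + (232.17)²) = √(38443.4449 + 53902.9089) = 303.89 km
M6: √((19.27)² + (134.06)²) = √(371.3329 + 17972.0836) = 135.44 km
M7: √((-33.47)² + (-88.57)²) = √(1120.2409 + 7844.6449) = 94.68 km
M8: √((35.41)² + (161.93)²) = √(1253.8681 + 26221.3249) = 165.76 km
M9: √((-16.45)² + (-111.61)²) = √(270.6025 + 12456.7921) = 112.82 km
M10: √((222.52)² + (122.78)²) = √(49515.1504 + 15074.9284) = 254.15 km
M11: √((-122.91)² + (143.31)²) = √(15106.8681 + 20537.7561) = 188.80 km
M12: √((-61.78)² + (-8.67)²) = √(3816.7684 + 75.1689) = 62.39 km
M13: √((69.80)² + (126.62)²) = √(4872.0400 + 16032.6244) = 144.58 km
Threshold 22 km: none within range.

none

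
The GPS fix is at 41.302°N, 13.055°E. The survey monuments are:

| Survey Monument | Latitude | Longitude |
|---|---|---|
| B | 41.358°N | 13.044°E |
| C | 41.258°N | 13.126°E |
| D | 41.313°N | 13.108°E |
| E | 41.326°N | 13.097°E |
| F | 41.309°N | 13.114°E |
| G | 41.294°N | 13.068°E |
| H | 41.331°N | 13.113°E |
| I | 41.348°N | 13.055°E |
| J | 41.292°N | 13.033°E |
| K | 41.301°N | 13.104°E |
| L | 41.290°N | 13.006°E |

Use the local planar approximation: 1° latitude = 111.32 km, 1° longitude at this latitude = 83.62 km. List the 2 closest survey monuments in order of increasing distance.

Distances from 41.302°N, 13.055°E:
B: √((0.056·111.32)² + (-0.011·83.62)²) = √(38.86176 + 0.84607) = 6.301 km
C: √((-0.044·111.32)² + (0.071·83.62)²) = √(23.99119 + 35.24821) = 7.697 km
D: √((0.011·111.32)² + (0.053·83.62)²) = √(1.49945 + 19.64138) = 4.598 km
E: √((0.024·111.32)² + (0.042·83.62)²) = √(7.13787 + 12.33442) = 4.413 km
F: √((0.007·111.32)² + (0.059·83.62)²) = √(0.60721 + 24.34021) = 4.995 km
G: √((-0.008·111.32)² + (0.013·83.62)²) = √(0.79310 + 1.18170) = 1.405 km
H: √((0.029·111.32)² + (0.058·83.62)²) = √(10.42179 + 23.52211) = 5.826 km
I: √((0.046·111.32)² + (0.000·83.62)²) = √(26.22177 + 0.00000) = 5.121 km
J: √((-0.010·111.32)² + (-0.022·83.62)²) = √(1.23921 + 3.38428) = 2.150 km
K: √((-0.001·111.32)² + (0.049·83.62)²) = √(0.01239 + 16.78852) = 4.099 km
L: √((-0.012·111.32)² + (-0.049·83.62)²) = √(1.78447 + 16.78852) = 4.310 km
Sorted: G (1.405 km) < J (2.150 km) < K (4.099 km) < L (4.310 km) < …

G, J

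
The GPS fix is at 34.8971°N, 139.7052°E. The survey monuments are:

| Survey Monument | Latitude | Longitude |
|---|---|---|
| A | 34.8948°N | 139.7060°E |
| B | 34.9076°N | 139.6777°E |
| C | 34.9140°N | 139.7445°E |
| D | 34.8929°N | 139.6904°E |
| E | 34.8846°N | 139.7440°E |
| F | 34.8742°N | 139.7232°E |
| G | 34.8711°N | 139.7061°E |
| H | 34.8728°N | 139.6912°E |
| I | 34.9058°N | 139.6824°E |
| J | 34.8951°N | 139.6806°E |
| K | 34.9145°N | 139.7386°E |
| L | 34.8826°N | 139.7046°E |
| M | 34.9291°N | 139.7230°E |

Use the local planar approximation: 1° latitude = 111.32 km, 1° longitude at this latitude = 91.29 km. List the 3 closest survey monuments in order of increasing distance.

A, D, L

Distances from 34.8971°N, 139.7052°E:
A: √((-0.0023·111.32)² + (0.0008·91.29)²) = √(0.065554 + 0.005334) = 0.2662 km
B: √((0.0105·111.32)² + (-0.0275·91.29)²) = √(1.366234 + 6.302485) = 2.7692 km
C: √((0.0169·111.32)² + (0.0393·91.29)²) = √(3.539320 + 12.871570) = 4.0510 km
D: √((-0.0042·111.32)² + (-0.0148·91.29)²) = √(0.218597 + 1.825450) = 1.4297 km
E: √((-0.0125·111.32)² + (0.0388·91.29)²) = √(1.936272 + 12.546132) = 3.8056 km
F: √((-0.0229·111.32)² + (0.0180·91.29)²) = √(6.498563 + 2.700172) = 3.0329 km
G: √((-0.0260·111.32)² + (0.0009·91.29)²) = √(8.377088 + 0.006750) = 2.8955 km
H: √((-0.0243·111.32)² + (-0.0140·91.29)²) = √(7.317436 + 1.633437) = 2.9918 km
I: √((0.0087·111.32)² + (-0.0228·91.29)²) = √(0.937961 + 4.332276) = 2.2957 km
J: √((-0.0020·111.32)² + (-0.0246·91.29)²) = √(0.049569 + 5.043321) = 2.2567 km
K: √((0.0174·111.32)² + (0.0334·91.29)²) = √(3.751845 + 9.296925) = 3.6123 km
L: √((-0.0145·111.32)² + (-0.0006·91.29)²) = √(2.605448 + 0.003000) = 1.6151 km
M: √((0.0320·111.32)² + (0.0178·91.29)²) = √(12.689554 + 2.640502) = 3.9154 km
Sorted: A (0.2662 km) < D (1.4297 km) < L (1.6151 km) < J (2.2567 km) < I (2.2957 km) < …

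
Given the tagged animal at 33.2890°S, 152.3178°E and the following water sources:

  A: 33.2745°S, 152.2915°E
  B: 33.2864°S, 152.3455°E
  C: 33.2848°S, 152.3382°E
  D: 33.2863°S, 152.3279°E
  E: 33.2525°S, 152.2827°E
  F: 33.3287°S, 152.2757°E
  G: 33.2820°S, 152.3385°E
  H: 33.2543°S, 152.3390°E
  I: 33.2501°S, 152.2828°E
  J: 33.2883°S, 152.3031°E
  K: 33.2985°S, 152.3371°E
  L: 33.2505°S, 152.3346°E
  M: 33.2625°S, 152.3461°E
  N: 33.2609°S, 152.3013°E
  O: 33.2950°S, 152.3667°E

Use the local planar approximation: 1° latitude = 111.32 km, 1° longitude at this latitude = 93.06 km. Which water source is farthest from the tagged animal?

F

Distances from 33.2890°S, 152.3178°E:
A: √((0.0145·111.32)² + (-0.0263·93.06)²) = √(2.605448 + 5.990149) = 2.9318 km
B: √((0.0026·111.32)² + (0.0277·93.06)²) = √(0.083771 + 6.644857) = 2.5940 km
C: √((0.0042·111.32)² + (0.0204·93.06)²) = √(0.218597 + 3.604014) = 1.9551 km
D: √((0.0027·111.32)² + (0.0101·93.06)²) = √(0.090339 + 0.883423) = 0.9868 km
E: √((0.0365·111.32)² + (-0.0351·93.06)²) = √(16.509432 + 10.669408) = 5.2133 km
F: √((-0.0397·111.32)² + (-0.0421·93.06)²) = √(19.531132 + 15.349361) = 5.9060 km
G: √((0.0070·111.32)² + (0.0207·93.06)²) = √(0.607215 + 3.710794) = 2.0780 km
H: √((0.0347·111.32)² + (0.0212·93.06)²) = √(14.921255 + 3.892224) = 4.3375 km
I: √((0.0389·111.32)² + (-0.0350·93.06)²) = √(18.751914 + 10.608700) = 5.4185 km
J: √((0.0007·111.32)² + (-0.0147·93.06)²) = √(0.006072 + 1.871375) = 1.3702 km
K: √((-0.0095·111.32)² + (0.0193·93.06)²) = √(1.118391 + 3.225824) = 2.0843 km
L: √((0.0385·111.32)² + (0.0168·93.06)²) = √(18.368253 + 2.444245) = 4.5621 km
M: √((0.0265·111.32)² + (0.0283·93.06)²) = √(8.702382 + 6.935838) = 3.9545 km
N: √((0.0281·111.32)² + (-0.0165·93.06)²) = √(9.784960 + 2.357730) = 3.4846 km
O: √((-0.0060·111.32)² + (0.0489·93.06)²) = √(0.446117 + 20.708270) = 4.5994 km
Maximum: F at 5.9060 km.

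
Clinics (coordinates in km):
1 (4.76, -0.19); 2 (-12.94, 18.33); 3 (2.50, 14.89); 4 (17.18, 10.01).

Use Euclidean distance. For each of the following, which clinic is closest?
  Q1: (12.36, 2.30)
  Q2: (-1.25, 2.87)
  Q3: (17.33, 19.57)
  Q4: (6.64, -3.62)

Q1→1; Q2→1; Q3→4; Q4→1

Q1 at (12.36, 2.30):
  1: √((-7.60)² + (-2.49)²) = √(57.7600 + 6.2001) = 8.00 km
  2: √((-25.30)² + (16.03)²) = √(640.0900 + 256.9609) = 29.95 km
  3: √((-9.86)² + (12.59)²) = √(97.2196 + 158.5081) = 15.99 km
  4: √((4.82)² + (7.71)²) = √(23.2324 + 59.4441) = 9.09 km
  → nearest: 1 (8.00 km)
Q2 at (-1.25, 2.87):
  1: √((6.01)² + (-3.06)²) = √(36.1201 + 9.3636) = 6.74 km
  2: √((-11.69)² + (15.46)²) = √(136.6561 + 239.0116) = 19.38 km
  3: √((3.75)² + (12.02)²) = √(14.0625 + 144.4804) = 12.59 km
  4: √((18.43)² + (7.14)²) = √(339.6649 + 50.9796) = 19.76 km
  → nearest: 1 (6.74 km)
Q3 at (17.33, 19.57):
  1: √((-12.57)² + (-19.76)²) = √(158.0049 + 390.4576) = 23.42 km
  2: √((-30.27)² + (-1.24)²) = √(916.2729 + 1.5376) = 30.30 km
  3: √((-14.83)² + (-4.68)²) = √(219.9289 + 21.9024) = 15.55 km
  4: √((-0.15)² + (-9.56)²) = √(0.0225 + 91.3936) = 9.56 km
  → nearest: 4 (9.56 km)
Q4 at (6.64, -3.62):
  1: √((-1.88)² + (3.43)²) = √(3.5344 + 11.7649) = 3.91 km
  2: √((-19.58)² + (21.95)²) = √(383.3764 + 481.8025) = 29.41 km
  3: √((-4.14)² + (18.51)²) = √(17.1396 + 342.6201) = 18.97 km
  4: √((10.54)² + (13.63)²) = √(111.0916 + 185.7769) = 17.23 km
  → nearest: 1 (3.91 km)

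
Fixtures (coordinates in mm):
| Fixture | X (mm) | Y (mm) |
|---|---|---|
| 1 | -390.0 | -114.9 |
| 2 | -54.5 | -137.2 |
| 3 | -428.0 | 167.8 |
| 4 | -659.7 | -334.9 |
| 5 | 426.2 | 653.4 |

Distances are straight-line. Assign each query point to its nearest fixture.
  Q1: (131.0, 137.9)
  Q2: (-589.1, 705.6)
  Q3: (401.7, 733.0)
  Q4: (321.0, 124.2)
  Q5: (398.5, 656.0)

Q1→2; Q2→3; Q3→5; Q4→2; Q5→5

Q1 at (131.0, 137.9):
  1: √((-521.0)² + (-252.8)²) = √(271441.000 + 63907.840) = 579.1 mm
  2: √((-185.5)² + (-275.1)²) = √(34410.250 + 75680.010) = 331.8 mm
  3: √((-559.0)² + (29.9)²) = √(312481.000 + 894.010) = 559.8 mm
  4: √((-790.7)² + (-472.8)²) = √(625206.490 + 223539.840) = 921.3 mm
  5: √((295.2)² + (515.5)²) = √(87143.040 + 265740.250) = 594.0 mm
  → nearest: 2 (331.8 mm)
Q2 at (-589.1, 705.6):
  1: √((199.1)² + (-820.5)²) = √(39640.810 + 673220.250) = 844.3 mm
  2: √((534.6)² + (-842.8)²) = √(285797.160 + 710311.840) = 998.1 mm
  3: √((161.1)² + (-537.8)²) = √(25953.210 + 289228.840) = 561.4 mm
  4: √((-70.6)² + (-1040.5)²) = √(4984.360 + 1082640.250) = 1042.9 mm
  5: √((1015.3)² + (-52.2)²) = √(1030834.090 + 2724.840) = 1016.6 mm
  → nearest: 3 (561.4 mm)
Q3 at (401.7, 733.0):
  1: √((-791.7)² + (-847.9)²) = √(626788.890 + 718934.410) = 1160.1 mm
  2: √((-456.2)² + (-870.2)²) = √(208118.440 + 757248.040) = 982.5 mm
  3: √((-829.7)² + (-565.2)²) = √(688402.090 + 319451.040) = 1003.9 mm
  4: √((-1061.4)² + (-1067.9)²) = √(1126569.960 + 1140410.410) = 1505.6 mm
  5: √((24.5)² + (-79.6)²) = √(600.250 + 6336.160) = 83.3 mm
  → nearest: 5 (83.3 mm)
Q4 at (321.0, 124.2):
  1: √((-711.0)² + (-239.1)²) = √(505521.000 + 57168.810) = 750.1 mm
  2: √((-375.5)² + (-261.4)²) = √(141000.250 + 68329.960) = 457.5 mm
  3: √((-749.0)² + (43.6)²) = √(561001.000 + 1900.960) = 750.3 mm
  4: √((-980.7)² + (-459.1)²) = √(961772.490 + 210772.810) = 1082.8 mm
  5: √((105.2)² + (529.2)²) = √(11067.040 + 280052.640) = 539.6 mm
  → nearest: 2 (457.5 mm)
Q5 at (398.5, 656.0):
  1: √((-788.5)² + (-770.9)²) = √(621732.250 + 594286.810) = 1102.7 mm
  2: √((-453.0)² + (-793.2)²) = √(205209.000 + 629166.240) = 913.4 mm
  3: √((-826.5)² + (-488.2)²) = √(683102.250 + 238339.240) = 959.9 mm
  4: √((-1058.2)² + (-990.9)²) = √(1119787.240 + 981882.810) = 1449.7 mm
  5: √((27.7)² + (-2.6)²) = √(767.290 + 6.760) = 27.8 mm
  → nearest: 5 (27.8 mm)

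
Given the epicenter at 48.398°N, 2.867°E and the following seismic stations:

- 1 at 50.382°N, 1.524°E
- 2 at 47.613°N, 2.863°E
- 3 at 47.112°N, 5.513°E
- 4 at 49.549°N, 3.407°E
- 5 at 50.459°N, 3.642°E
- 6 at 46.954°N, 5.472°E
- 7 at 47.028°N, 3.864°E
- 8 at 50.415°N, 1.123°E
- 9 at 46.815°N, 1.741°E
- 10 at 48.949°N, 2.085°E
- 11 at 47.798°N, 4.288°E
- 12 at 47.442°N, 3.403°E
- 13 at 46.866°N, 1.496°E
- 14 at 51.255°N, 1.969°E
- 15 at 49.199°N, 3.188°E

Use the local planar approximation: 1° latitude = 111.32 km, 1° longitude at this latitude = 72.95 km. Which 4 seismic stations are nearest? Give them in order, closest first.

Distances from 48.398°N, 2.867°E:
1: √((1.984·111.32)² + (-1.343·72.95)²) = √(48778.64487 + 9598.48339) = 241.614 km
2: √((-0.785·111.32)² + (-0.004·72.95)²) = √(7636.34795 + 0.08515) = 87.387 km
3: √((-1.286·111.32)² + (2.646·72.95)²) = √(20494.07553 + 37258.92086) = 240.319 km
4: √((1.151·111.32)² + (0.540·72.95)²) = √(16417.12264 + 1551.80845) = 134.048 km
5: √((2.061·111.32)² + (0.775·72.95)²) = √(52638.36351 + 3196.34756) = 236.294 km
6: √((-1.444·111.32)² + (2.605·72.95)²) = √(25839.30224 + 36113.20621) = 248.903 km
7: √((-1.370·111.32)² + (0.997·72.95)²) = √(23258.81207 + 5289.82018) = 168.963 km
8: √((2.017·111.32)² + (-1.744·72.95)²) = √(50414.81661 + 16186.14974) = 258.072 km
9: √((-1.583·111.32)² + (-1.126·72.95)²) = √(31053.33333 + 6747.25888) = 194.424 km
10: √((0.551·111.32)² + (-0.782·72.95)²) = √(3762.26682 + 3254.34880) = 83.765 km
11: √((-0.600·111.32)² + (1.421·72.95)²) = √(4461.17126 + 10745.79988) = 123.317 km
12: √((-0.956·111.32)² + (0.536·72.95)²) = √(11325.62506 + 1528.90384) = 113.378 km
13: √((-1.532·111.32)² + (-1.371·72.95)²) = √(29084.65562 + 10002.89021) = 197.706 km
14: √((2.857·111.32)² + (-0.898·72.95)²) = √(101150.23034 + 4291.44218) = 324.718 km
15: √((0.801·111.32)² + (0.321·72.95)²) = √(7950.81096 + 548.35355) = 92.191 km
Sorted: 10 (83.765 km) < 2 (87.387 km) < 15 (92.191 km) < 12 (113.378 km) < 11 (123.317 km) < 4 (134.048 km) < …

10, 2, 15, 12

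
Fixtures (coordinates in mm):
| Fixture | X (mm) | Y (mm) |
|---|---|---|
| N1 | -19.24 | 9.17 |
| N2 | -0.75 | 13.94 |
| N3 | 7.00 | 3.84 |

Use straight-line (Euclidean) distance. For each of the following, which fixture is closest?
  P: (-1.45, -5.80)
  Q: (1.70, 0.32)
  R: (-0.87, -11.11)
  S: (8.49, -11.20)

P at (-1.45, -5.80):
  N1: 23.25 mm
  N2: 19.75 mm
  N3: 12.82 mm
  → nearest: N3 (12.82 mm)
Q at (1.70, 0.32):
  N1: 22.73 mm
  N2: 13.84 mm
  N3: 6.36 mm
  → nearest: N3 (6.36 mm)
R at (-0.87, -11.11):
  N1: 27.36 mm
  N2: 25.05 mm
  N3: 16.89 mm
  → nearest: N3 (16.89 mm)
S at (8.49, -11.20):
  N1: 34.41 mm
  N2: 26.78 mm
  N3: 15.11 mm
  → nearest: N3 (15.11 mm)

P→N3; Q→N3; R→N3; S→N3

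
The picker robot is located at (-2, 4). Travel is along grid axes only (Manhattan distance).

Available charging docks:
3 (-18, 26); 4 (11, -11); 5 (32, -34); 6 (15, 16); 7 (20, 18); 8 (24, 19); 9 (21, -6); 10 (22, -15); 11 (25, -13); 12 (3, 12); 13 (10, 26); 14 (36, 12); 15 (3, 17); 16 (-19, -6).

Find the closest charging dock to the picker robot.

12

Distances from (-2, 4):
3: 38
4: 28
5: 72
6: 29
7: 36
8: 41
9: 33
10: 43
11: 44
12: 13
13: 34
14: 46
15: 18
16: 27
Minimum: 12 at 13.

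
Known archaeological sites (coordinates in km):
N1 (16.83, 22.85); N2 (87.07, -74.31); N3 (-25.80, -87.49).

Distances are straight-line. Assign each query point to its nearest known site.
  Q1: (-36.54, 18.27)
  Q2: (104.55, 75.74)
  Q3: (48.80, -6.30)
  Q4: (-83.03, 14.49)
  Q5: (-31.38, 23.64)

Q1→N1; Q2→N1; Q3→N1; Q4→N1; Q5→N1

Q1 at (-36.54, 18.27):
  N1: 53.57 km
  N2: 154.44 km
  N3: 106.30 km
  → nearest: N1 (53.57 km)
Q2 at (104.55, 75.74):
  N1: 102.43 km
  N2: 151.06 km
  N3: 208.89 km
  → nearest: N1 (102.43 km)
Q3 at (48.80, -6.30):
  N1: 43.26 km
  N2: 78.04 km
  N3: 110.26 km
  → nearest: N1 (43.26 km)
Q4 at (-83.03, 14.49):
  N1: 100.21 km
  N2: 191.88 km
  N3: 116.94 km
  → nearest: N1 (100.21 km)
Q5 at (-31.38, 23.64):
  N1: 48.22 km
  N2: 153.70 km
  N3: 111.27 km
  → nearest: N1 (48.22 km)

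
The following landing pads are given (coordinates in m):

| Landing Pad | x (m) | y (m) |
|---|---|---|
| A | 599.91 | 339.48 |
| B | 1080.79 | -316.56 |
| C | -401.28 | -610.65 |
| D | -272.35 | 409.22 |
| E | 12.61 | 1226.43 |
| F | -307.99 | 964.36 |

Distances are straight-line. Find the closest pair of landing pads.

E and F

Pairwise distances:
E–F: 414.08 m
D–F: 556.28 m
A–B: 813.41 m
D–E: 865.47 m
A–D: 875.04 m
C–D: 1027.99 m
A–E: 1063.77 m
A–F: 1102.16 m
A–C: 1380.26 m
B–C: 1510.97 m
B–D: 1535.49 m
C–F: 1577.77 m
B–E: 1876.65 m
C–E: 1883.13 m
B–F: 1889.30 m
Closest pair: E–F at 414.08 m.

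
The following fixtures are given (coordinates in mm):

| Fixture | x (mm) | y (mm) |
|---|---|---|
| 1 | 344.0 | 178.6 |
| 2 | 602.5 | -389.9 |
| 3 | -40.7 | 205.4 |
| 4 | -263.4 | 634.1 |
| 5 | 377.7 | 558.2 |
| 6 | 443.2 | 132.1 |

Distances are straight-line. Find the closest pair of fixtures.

1 and 6

Pairwise distances:
1–2: 624.5 mm
1–3: 385.6 mm
1–4: 759.2 mm
1–5: 381.1 mm
1–6: 109.6 mm
2–3: 876.4 mm
2–4: 1341.0 mm
2–5: 974.4 mm
2–6: 545.8 mm
3–4: 483.1 mm
3–5: 547.3 mm
3–6: 489.4 mm
4–5: 645.6 mm
4–6: 866.8 mm
5–6: 431.1 mm
Closest pair: 1–6 at 109.6 mm.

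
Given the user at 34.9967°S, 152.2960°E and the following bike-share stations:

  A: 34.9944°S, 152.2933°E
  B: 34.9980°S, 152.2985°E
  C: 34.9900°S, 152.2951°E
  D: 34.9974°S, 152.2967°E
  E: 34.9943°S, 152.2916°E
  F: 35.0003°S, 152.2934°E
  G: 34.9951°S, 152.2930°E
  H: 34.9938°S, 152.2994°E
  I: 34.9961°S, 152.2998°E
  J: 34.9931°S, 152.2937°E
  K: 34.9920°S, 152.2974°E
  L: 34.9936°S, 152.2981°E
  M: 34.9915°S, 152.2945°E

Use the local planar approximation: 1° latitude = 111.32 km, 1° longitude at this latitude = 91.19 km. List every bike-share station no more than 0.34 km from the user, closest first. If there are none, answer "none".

D, B, G

Distances from 34.9967°S, 152.2960°E:
A: 0.3552 km
B: 0.2700 km
C: 0.7503 km
D: 0.1007 km
E: 0.4820 km
F: 0.4656 km
G: 0.3264 km
H: 0.4476 km
I: 0.3529 km
J: 0.4523 km
K: 0.5386 km
L: 0.3947 km
M: 0.5948 km
Threshold 0.34 km: D (0.1007 km), B (0.2700 km), G (0.3264 km) are within range.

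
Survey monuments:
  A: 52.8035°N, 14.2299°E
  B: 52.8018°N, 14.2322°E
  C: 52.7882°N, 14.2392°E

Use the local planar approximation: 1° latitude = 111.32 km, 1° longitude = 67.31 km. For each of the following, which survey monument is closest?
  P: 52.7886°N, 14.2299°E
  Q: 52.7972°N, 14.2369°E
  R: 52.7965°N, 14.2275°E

P at 52.7886°N, 14.2299°E:
  A: √((0.0149·111.32)² + (0.0000·67.31)²) = √(2.751180 + 0.000000) = 1.6587 km
  B: √((0.0132·111.32)² + (0.0023·67.31)²) = √(2.159207 + 0.023967) = 1.4776 km
  C: √((-0.0004·111.32)² + (0.0093·67.31)²) = √(0.001983 + 0.391855) = 0.6276 km
  → nearest: C (0.6276 km)
Q at 52.7972°N, 14.2369°E:
  A: √((0.0063·111.32)² + (-0.0070·67.31)²) = √(0.491844 + 0.222001) = 0.8449 km
  B: √((0.0046·111.32)² + (-0.0047·67.31)²) = √(0.262218 + 0.100082) = 0.6019 km
  C: √((-0.0090·111.32)² + (0.0023·67.31)²) = √(1.003764 + 0.023967) = 1.0138 km
  → nearest: B (0.6019 km)
R at 52.7965°N, 14.2275°E:
  A: √((0.0070·111.32)² + (0.0024·67.31)²) = √(0.607215 + 0.026096) = 0.7958 km
  B: √((0.0053·111.32)² + (0.0047·67.31)²) = √(0.348095 + 0.100082) = 0.6695 km
  C: √((-0.0083·111.32)² + (0.0117·67.31)²) = √(0.853695 + 0.620199) = 1.2140 km
  → nearest: B (0.6695 km)

P→C; Q→B; R→B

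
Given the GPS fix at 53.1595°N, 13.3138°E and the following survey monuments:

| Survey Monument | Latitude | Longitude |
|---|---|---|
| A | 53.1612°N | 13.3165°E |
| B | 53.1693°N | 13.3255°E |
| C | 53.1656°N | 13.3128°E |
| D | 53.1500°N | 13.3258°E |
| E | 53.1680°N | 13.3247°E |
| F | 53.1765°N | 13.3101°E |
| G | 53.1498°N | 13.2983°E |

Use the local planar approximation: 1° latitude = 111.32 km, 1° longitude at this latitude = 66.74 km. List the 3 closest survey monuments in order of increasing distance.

Distances from 53.1595°N, 13.3138°E:
A: √((0.0017·111.32)² + (0.0027·66.74)²) = √(0.035813 + 0.032471) = 0.2613 km
B: √((0.0098·111.32)² + (0.0117·66.74)²) = √(1.190141 + 0.609739) = 1.3416 km
C: √((0.0061·111.32)² + (-0.0010·66.74)²) = √(0.461112 + 0.004454) = 0.6823 km
D: √((-0.0095·111.32)² + (0.0120·66.74)²) = √(1.118391 + 0.641409) = 1.3266 km
E: √((0.0085·111.32)² + (0.0109·66.74)²) = √(0.895332 + 0.529207) = 1.1935 km
F: √((0.0170·111.32)² + (-0.0037·66.74)²) = √(3.581329 + 0.060978) = 1.9085 km
G: √((-0.0097·111.32)² + (-0.0155·66.74)²) = √(1.165977 + 1.070128) = 1.4954 km
Sorted: A (0.2613 km) < C (0.6823 km) < E (1.1935 km) < D (1.3266 km) < B (1.3416 km) < …

A, C, E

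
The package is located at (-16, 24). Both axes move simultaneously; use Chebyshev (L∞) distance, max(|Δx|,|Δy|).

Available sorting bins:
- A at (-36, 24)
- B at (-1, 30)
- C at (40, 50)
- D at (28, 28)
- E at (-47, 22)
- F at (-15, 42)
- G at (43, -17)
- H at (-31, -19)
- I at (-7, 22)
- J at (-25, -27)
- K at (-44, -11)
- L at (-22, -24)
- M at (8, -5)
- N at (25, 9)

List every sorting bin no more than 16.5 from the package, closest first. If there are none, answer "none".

I, B

Distances from (-16, 24):
A: max(|-20|, |0|) = 20
B: max(|15|, |6|) = 15
C: max(|56|, |26|) = 56
D: max(|44|, |4|) = 44
E: max(|-31|, |-2|) = 31
F: max(|1|, |18|) = 18
G: max(|59|, |-41|) = 59
H: max(|-15|, |-43|) = 43
I: max(|9|, |-2|) = 9
J: max(|-9|, |-51|) = 51
K: max(|-28|, |-35|) = 35
L: max(|-6|, |-48|) = 48
M: max(|24|, |-29|) = 29
N: max(|41|, |-15|) = 41
Threshold 16.5: I (9), B (15) are within range.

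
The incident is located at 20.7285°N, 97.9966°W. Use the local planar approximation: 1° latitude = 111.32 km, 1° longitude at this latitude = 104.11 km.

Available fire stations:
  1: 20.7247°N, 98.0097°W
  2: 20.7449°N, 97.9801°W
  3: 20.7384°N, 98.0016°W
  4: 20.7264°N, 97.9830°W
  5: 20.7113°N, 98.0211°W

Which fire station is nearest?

Distances from 20.7285°N, 97.9966°W:
1: 1.4279 km
2: 2.5068 km
3: 1.2188 km
4: 1.4351 km
5: 3.1894 km
Minimum: 3 at 1.2188 km.

3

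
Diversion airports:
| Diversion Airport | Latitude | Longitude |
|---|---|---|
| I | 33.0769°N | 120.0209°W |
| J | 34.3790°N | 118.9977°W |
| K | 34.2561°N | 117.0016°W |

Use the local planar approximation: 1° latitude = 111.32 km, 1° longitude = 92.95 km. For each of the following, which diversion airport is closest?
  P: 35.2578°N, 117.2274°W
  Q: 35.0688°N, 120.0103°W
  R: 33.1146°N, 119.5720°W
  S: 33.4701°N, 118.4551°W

P→K; Q→J; R→I; S→J

P at 35.2578°N, 117.2274°W:
  I: √((-2.1809·111.32)² + (-2.7935·92.95)²) = √(58941.054346 + 67421.147456) = 355.4746 km
  J: √((-0.8788·111.32)² + (-1.7703·92.95)²) = √(9570.320714 + 27076.500104) = 191.4336 km
  K: √((-1.0017·111.32)² + (0.2258·92.95)²) = √(12434.311497 + 440.500761) = 113.4672 km
  → nearest: K (113.4672 km)
Q at 35.0688°N, 120.0103°W:
  I: √((-1.9919·111.32)² + (-0.0106·92.95)²) = √(49167.877235 + 0.970757) = 221.7405 km
  J: √((-0.6898·111.32)² + (1.0126·92.95)²) = √(5896.479261 + 8858.794642) = 121.4713 km
  K: √((-0.8127·111.32)² + (3.0087·92.95)²) = √(8184.778198 + 78208.968910) = 293.9281 km
  → nearest: J (121.4713 km)
R at 33.1146°N, 119.5720°W:
  I: √((-0.0377·111.32)² + (-0.4489·92.95)²) = √(17.612828 + 1740.996905) = 41.9358 km
  J: √((1.2644·111.32)² + (0.5743·92.95)²) = √(19811.409261 + 2849.550912) = 150.5356 km
  K: √((1.1415·111.32)² + (2.5704·92.95)²) = √(16147.237272 + 57082.135653) = 270.6093 km
  → nearest: I (41.9358 km)
S at 33.4701°N, 118.4551°W:
  I: √((-0.3932·111.32)² + (-1.5658·92.95)²) = √(1915.902542 + 21182.214700) = 151.9806 km
  J: √((0.9089·111.32)² + (-0.5426·92.95)²) = √(10237.139047 + 2543.655938) = 113.0522 km
  K: √((0.7860·111.32)² + (1.4535·92.95)²) = √(7655.816006 + 18252.773323) = 160.9615 km
  → nearest: J (113.0522 km)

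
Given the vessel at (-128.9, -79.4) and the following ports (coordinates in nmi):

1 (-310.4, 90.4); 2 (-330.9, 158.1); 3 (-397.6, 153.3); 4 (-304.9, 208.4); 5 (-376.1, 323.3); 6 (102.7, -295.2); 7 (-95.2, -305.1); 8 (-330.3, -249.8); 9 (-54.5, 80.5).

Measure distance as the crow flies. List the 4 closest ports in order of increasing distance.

Distances from (-128.9, -79.4):
1: √((-181.5)² + (169.8)²) = √(32942.250 + 28832.040) = 248.5 nmi
2: √((-202.0)² + (237.5)²) = √(40804.000 + 56406.250) = 311.8 nmi
3: √((-268.7)² + (232.7)²) = √(72199.690 + 54149.290) = 355.5 nmi
4: √((-176.0)² + (287.8)²) = √(30976.000 + 82828.840) = 337.3 nmi
5: √((-247.2)² + (402.7)²) = √(61107.840 + 162167.290) = 472.5 nmi
6: √((231.6)² + (-215.8)²) = √(53638.560 + 46569.640) = 316.6 nmi
7: √((33.7)² + (-225.7)²) = √(1135.690 + 50940.490) = 228.2 nmi
8: √((-201.4)² + (-170.4)²) = √(40561.960 + 29036.160) = 263.8 nmi
9: √((74.4)² + (159.9)²) = √(5535.360 + 25568.010) = 176.4 nmi
Sorted: 9 (176.4 nmi) < 7 (228.2 nmi) < 1 (248.5 nmi) < 8 (263.8 nmi) < 2 (311.8 nmi) < 6 (316.6 nmi) < …

9, 7, 1, 8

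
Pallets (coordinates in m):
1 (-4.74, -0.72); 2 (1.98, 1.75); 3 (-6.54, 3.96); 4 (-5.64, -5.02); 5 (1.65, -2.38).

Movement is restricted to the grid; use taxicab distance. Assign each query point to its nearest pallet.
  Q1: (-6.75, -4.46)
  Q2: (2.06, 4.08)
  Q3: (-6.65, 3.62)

Q1 at (-6.75, -4.46):
  1: 5.75 m
  2: 14.94 m
  3: 8.63 m
  4: 1.67 m
  5: 10.48 m
  → nearest: 4 (1.67 m)
Q2 at (2.06, 4.08):
  1: 11.60 m
  2: 2.41 m
  3: 8.72 m
  4: 16.80 m
  5: 6.87 m
  → nearest: 2 (2.41 m)
Q3 at (-6.65, 3.62):
  1: 6.25 m
  2: 10.50 m
  3: 0.45 m
  4: 9.65 m
  5: 14.30 m
  → nearest: 3 (0.45 m)

Q1→4; Q2→2; Q3→3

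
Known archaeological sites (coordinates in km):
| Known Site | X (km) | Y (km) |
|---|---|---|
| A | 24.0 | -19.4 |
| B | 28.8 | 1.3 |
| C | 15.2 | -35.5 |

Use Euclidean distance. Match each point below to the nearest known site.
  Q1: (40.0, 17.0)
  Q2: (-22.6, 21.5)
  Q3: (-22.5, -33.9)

Q1 at (40.0, 17.0):
  A: √((-16.0)² + (-36.4)²) = √(256.000 + 1324.960) = 39.8 km
  B: √((-11.2)² + (-15.7)²) = √(125.440 + 246.490) = 19.3 km
  C: √((-24.8)² + (-52.5)²) = √(615.040 + 2756.250) = 58.1 km
  → nearest: B (19.3 km)
Q2 at (-22.6, 21.5):
  A: √((46.6)² + (-40.9)²) = √(2171.560 + 1672.810) = 62.0 km
  B: √((51.4)² + (-20.2)²) = √(2641.960 + 408.040) = 55.2 km
  C: √((37.8)² + (-57.0)²) = √(1428.840 + 3249.000) = 68.4 km
  → nearest: B (55.2 km)
Q3 at (-22.5, -33.9):
  A: √((46.5)² + (14.5)²) = √(2162.250 + 210.250) = 48.7 km
  B: √((51.3)² + (35.2)²) = √(2631.690 + 1239.040) = 62.2 km
  C: √((37.7)² + (-1.6)²) = √(1421.290 + 2.560) = 37.7 km
  → nearest: C (37.7 km)

Q1→B; Q2→B; Q3→C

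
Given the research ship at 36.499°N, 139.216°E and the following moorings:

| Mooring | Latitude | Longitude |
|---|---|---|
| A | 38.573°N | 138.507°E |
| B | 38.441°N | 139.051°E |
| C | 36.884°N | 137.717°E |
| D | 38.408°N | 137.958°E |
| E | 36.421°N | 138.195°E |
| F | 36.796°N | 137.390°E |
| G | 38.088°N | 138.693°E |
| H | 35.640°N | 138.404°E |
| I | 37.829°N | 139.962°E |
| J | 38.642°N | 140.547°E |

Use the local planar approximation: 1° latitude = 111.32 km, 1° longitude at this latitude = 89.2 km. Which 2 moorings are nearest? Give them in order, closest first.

E, H

Distances from 36.499°N, 139.216°E:
A: 239.383 km
B: 216.684 km
C: 140.412 km
D: 240.317 km
E: 91.486 km
F: 166.201 km
G: 182.936 km
H: 119.959 km
I: 162.322 km
J: 266.469 km
Sorted: E (91.486 km) < H (119.959 km) < C (140.412 km) < I (162.322 km) < …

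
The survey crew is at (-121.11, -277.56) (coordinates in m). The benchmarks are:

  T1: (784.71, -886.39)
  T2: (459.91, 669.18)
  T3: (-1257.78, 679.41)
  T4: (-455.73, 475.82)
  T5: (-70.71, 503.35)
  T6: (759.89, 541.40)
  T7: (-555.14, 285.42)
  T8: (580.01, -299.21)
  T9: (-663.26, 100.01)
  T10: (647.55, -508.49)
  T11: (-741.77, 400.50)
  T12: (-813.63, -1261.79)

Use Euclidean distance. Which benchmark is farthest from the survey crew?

T3

Distances from (-121.11, -277.56):
T1: √((905.82)² + (-608.83)²) = √(820509.8724 + 370673.9689) = 1091.41 m
T2: √((581.02)² + (946.74)²) = √(337584.2404 + 896316.6276) = 1110.81 m
T3: √((-1136.67)² + (956.97)²) = √(1292018.6889 + 915791.5809) = 1485.87 m
T4: √((-334.62)² + (753.38)²) = √(111970.5444 + 567581.4244) = 824.35 m
T5: √((50.40)² + (780.91)²) = √(2540.1600 + 609820.4281) = 782.53 m
T6: √((881.00)² + (818.96)²) = √(776161.0000 + 670695.4816) = 1202.85 m
T7: √((-434.03)² + (562.98)²) = √(188382.0409 + 316946.4804) = 710.86 m
T8: √((701.12)² + (-21.65)²) = √(491569.2544 + 468.7225) = 701.45 m
T9: √((-542.15)² + (377.57)²) = √(293926.6225 + 142559.1049) = 660.67 m
T10: √((768.66)² + (-230.93)²) = √(590838.1956 + 53328.6649) = 802.60 m
T11: √((-620.66)² + (678.06)²) = √(385218.8356 + 459765.3636) = 919.23 m
T12: √((-692.52)² + (-984.23)²) = √(479583.9504 + 968708.6929) = 1203.45 m
Maximum: T3 at 1485.87 m.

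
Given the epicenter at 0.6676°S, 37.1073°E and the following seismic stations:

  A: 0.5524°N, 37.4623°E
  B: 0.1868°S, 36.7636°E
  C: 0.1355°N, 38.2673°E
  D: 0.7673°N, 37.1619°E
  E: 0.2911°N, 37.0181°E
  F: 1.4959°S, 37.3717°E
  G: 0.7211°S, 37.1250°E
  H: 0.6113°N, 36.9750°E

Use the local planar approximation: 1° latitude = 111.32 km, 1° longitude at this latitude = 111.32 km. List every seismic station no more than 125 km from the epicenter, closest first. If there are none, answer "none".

Distances from 0.6676°S, 37.1073°E:
A: √((1.2200·111.32)² + (0.3550·111.32)²) = √(18444.464748 + 1561.719746) = 141.4432 km
B: √((0.4808·111.32)² + (-0.3437·111.32)²) = √(2864.674705 + 1463.879940) = 65.7918 km
C: √((0.8031·111.32)² + (1.1600·111.32)²) = √(7992.555251 + 16674.866813) = 157.0587 km
D: √((1.4349·111.32)² + (0.0546·111.32)²) = √(25514.653013 + 36.942959) = 159.8487 km
E: √((0.9587·111.32)² + (-0.0892·111.32)²) = √(11389.688591 + 98.599816) = 107.1834 km
F: √((-0.8283·111.32)² + (0.2644·111.32)²) = √(8502.012087 + 866.301960) = 96.7901 km
G: √((-0.0535·111.32)² + (0.0177·111.32)²) = √(35.469410 + 3.882334) = 6.2731 km
H: √((1.2789·111.32)² + (-0.1323·111.32)²) = √(20268.404830 + 216.903262) = 143.1269 km
Threshold 125 km: G (6.2731 km), B (65.7918 km), F (96.7901 km), E (107.1834 km) are within range.

G, B, F, E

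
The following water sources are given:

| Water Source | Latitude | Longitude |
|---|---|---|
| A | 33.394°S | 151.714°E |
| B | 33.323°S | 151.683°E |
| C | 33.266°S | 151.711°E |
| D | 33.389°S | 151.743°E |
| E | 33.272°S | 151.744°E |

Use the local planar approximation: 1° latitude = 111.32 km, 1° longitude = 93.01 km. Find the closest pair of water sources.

A and D

Pairwise distances:
A–D: √((0.005·111.32)² + (0.029·93.01)²) = √(0.30980 + 7.27537) = 2.754 km
C–E: √((-0.006·111.32)² + (0.033·93.01)²) = √(0.44612 + 9.42079) = 3.141 km
B–C: √((0.057·111.32)² + (0.028·93.01)²) = √(40.26207 + 6.78227) = 6.859 km
B–E: √((0.051·111.32)² + (0.061·93.01)²) = √(32.23196 + 32.18985) = 8.026 km
A–B: √((0.071·111.32)² + (-0.031·93.01)²) = √(62.46879 + 8.31348) = 8.413 km
B–D: √((-0.066·111.32)² + (0.060·93.01)²) = √(53.98017 + 31.14310) = 9.226 km
D–E: √((0.117·111.32)² + (0.001·93.01)²) = √(169.63604 + 0.00865) = 13.025 km
A–E: √((0.122·111.32)² + (0.030·93.01)²) = √(184.44465 + 7.78577) = 13.865 km
C–D: √((-0.123·111.32)² + (0.032·93.01)²) = √(187.48072 + 8.85848) = 14.012 km
A–C: √((0.128·111.32)² + (-0.003·93.01)²) = √(203.03286 + 0.07786) = 14.252 km
Closest pair: A–D at 2.754 km.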